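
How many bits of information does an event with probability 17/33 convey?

Information content I(x) = -log₂(p(x))
I = -log₂(17/33) = -log₂(0.5152)
I = 0.9569 bits


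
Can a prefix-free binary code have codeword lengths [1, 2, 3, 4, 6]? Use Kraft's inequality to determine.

Kraft inequality: Σ 2^(-l_i) ≤ 1 for prefix-free code
Calculating: 2^(-1) + 2^(-2) + 2^(-3) + 2^(-4) + 2^(-6)
= 0.5 + 0.25 + 0.125 + 0.0625 + 0.015625
= 0.9531
Since 0.9531 ≤ 1, prefix-free code exists


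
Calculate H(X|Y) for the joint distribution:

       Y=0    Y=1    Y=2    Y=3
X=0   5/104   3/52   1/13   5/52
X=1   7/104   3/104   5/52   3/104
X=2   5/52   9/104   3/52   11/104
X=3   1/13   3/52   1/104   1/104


H(X|Y) = Σ_y p(y) H(X|Y=y)
  p(Y=0) = 15/52, H(X|Y=0) = 1.9575
  p(Y=1) = 3/13, H(X|Y=1) = 1.9056
  p(Y=2) = 25/104, H(X|Y=2) = 1.7347
  p(Y=3) = 25/104, H(X|Y=3) = 1.6027
H(X|Y) = 0.2885×1.9575 + 0.2308×1.9056 + 0.2404×1.7347 + 0.2404×1.6027 = 1.8067 bits


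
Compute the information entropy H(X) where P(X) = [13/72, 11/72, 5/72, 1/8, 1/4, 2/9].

H(X) = -Σ p(x) log₂ p(x)
  -13/72 × log₂(13/72) = 0.4459
  -11/72 × log₂(11/72) = 0.4141
  -5/72 × log₂(5/72) = 0.2672
  -1/8 × log₂(1/8) = 0.3750
  -1/4 × log₂(1/4) = 0.5000
  -2/9 × log₂(2/9) = 0.4822
H(X) = 2.4844 bits


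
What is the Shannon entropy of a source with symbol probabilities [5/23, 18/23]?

H(X) = -Σ p(x) log₂ p(x)
  -5/23 × log₂(5/23) = 0.4786
  -18/23 × log₂(18/23) = 0.2768
H(X) = 0.7554 bits


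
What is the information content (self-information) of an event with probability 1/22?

Information content I(x) = -log₂(p(x))
I = -log₂(1/22) = -log₂(0.0455)
I = 4.4594 bits


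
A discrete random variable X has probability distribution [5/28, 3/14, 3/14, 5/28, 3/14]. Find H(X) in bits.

H(X) = -Σ p(x) log₂ p(x)
  -5/28 × log₂(5/28) = 0.4438
  -3/14 × log₂(3/14) = 0.4762
  -3/14 × log₂(3/14) = 0.4762
  -5/28 × log₂(5/28) = 0.4438
  -3/14 × log₂(3/14) = 0.4762
H(X) = 2.3163 bits


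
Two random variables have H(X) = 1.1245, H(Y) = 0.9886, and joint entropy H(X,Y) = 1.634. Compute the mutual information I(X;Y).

I(X;Y) = H(X) + H(Y) - H(X,Y)
I(X;Y) = 1.1245 + 0.9886 - 1.634 = 0.4791 bits


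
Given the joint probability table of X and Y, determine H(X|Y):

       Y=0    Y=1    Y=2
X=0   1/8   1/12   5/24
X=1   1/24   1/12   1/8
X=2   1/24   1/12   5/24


H(X|Y) = Σ_y p(y) H(X|Y=y)
  p(Y=0) = 5/24, H(X|Y=0) = 1.3710
  p(Y=1) = 1/4, H(X|Y=1) = 1.5850
  p(Y=2) = 13/24, H(X|Y=2) = 1.5486
H(X|Y) = 0.2083×1.3710 + 0.2500×1.5850 + 0.5417×1.5486 = 1.5207 bits


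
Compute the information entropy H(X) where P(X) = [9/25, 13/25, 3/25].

H(X) = -Σ p(x) log₂ p(x)
  -9/25 × log₂(9/25) = 0.5306
  -13/25 × log₂(13/25) = 0.4906
  -3/25 × log₂(3/25) = 0.3671
H(X) = 1.3883 bits


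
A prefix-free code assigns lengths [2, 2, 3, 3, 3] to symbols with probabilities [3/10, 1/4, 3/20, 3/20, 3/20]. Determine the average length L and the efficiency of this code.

Average length L = Σ p_i × l_i = 2.4500 bits
Entropy H = 2.2527 bits
Efficiency η = H/L × 100% = 91.95%


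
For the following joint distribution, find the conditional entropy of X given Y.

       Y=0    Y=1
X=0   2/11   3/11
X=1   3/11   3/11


H(X|Y) = Σ_y p(y) H(X|Y=y)
  p(Y=0) = 5/11, H(X|Y=0) = 0.9710
  p(Y=1) = 6/11, H(X|Y=1) = 1.0000
H(X|Y) = 0.4545×0.9710 + 0.5455×1.0000 = 0.9868 bits


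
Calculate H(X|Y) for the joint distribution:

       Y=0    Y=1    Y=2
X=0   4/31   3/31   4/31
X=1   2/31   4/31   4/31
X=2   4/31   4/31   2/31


H(X|Y) = Σ_y p(y) H(X|Y=y)
  p(Y=0) = 10/31, H(X|Y=0) = 1.5219
  p(Y=1) = 11/31, H(X|Y=1) = 1.5726
  p(Y=2) = 10/31, H(X|Y=2) = 1.5219
H(X|Y) = 0.3226×1.5219 + 0.3548×1.5726 + 0.3226×1.5219 = 1.5399 bits


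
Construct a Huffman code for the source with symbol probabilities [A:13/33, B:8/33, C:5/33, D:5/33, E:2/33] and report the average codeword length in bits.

Huffman tree construction:
Combine smallest probabilities repeatedly
Resulting codes:
  A: 0 (length 1)
  B: 10 (length 2)
  C: 1111 (length 4)
  D: 110 (length 3)
  E: 1110 (length 4)
Average length = Σ p(s) × length(s) = 2.1818 bits


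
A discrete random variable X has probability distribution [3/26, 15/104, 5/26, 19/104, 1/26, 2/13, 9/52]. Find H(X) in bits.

H(X) = -Σ p(x) log₂ p(x)
  -3/26 × log₂(3/26) = 0.3595
  -15/104 × log₂(15/104) = 0.4029
  -5/26 × log₂(5/26) = 0.4574
  -19/104 × log₂(19/104) = 0.4481
  -1/26 × log₂(1/26) = 0.1808
  -2/13 × log₂(2/13) = 0.4155
  -9/52 × log₂(9/52) = 0.4380
H(X) = 2.7021 bits


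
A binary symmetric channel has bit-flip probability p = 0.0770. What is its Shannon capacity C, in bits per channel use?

For BSC with error probability p:
C = 1 - H(p) where H(p) is binary entropy
H(0.0770) = -0.0770 × log₂(0.0770) - 0.9230 × log₂(0.9230)
H(p) = 0.3915
C = 1 - 0.3915 = 0.6085 bits/use


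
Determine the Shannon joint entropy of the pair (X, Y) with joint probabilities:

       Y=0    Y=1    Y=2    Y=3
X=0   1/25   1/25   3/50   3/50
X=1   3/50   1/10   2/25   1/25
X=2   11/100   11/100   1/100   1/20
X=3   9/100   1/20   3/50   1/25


H(X,Y) = -Σ p(x,y) log₂ p(x,y)
  p(0,0)=1/25: -0.0400 × log₂(0.0400) = 0.1858
  p(0,1)=1/25: -0.0400 × log₂(0.0400) = 0.1858
  p(0,2)=3/50: -0.0600 × log₂(0.0600) = 0.2435
  p(0,3)=3/50: -0.0600 × log₂(0.0600) = 0.2435
  p(1,0)=3/50: -0.0600 × log₂(0.0600) = 0.2435
  p(1,1)=1/10: -0.1000 × log₂(0.1000) = 0.3322
  p(1,2)=2/25: -0.0800 × log₂(0.0800) = 0.2915
  p(1,3)=1/25: -0.0400 × log₂(0.0400) = 0.1858
  p(2,0)=11/100: -0.1100 × log₂(0.1100) = 0.3503
  p(2,1)=11/100: -0.1100 × log₂(0.1100) = 0.3503
  p(2,2)=1/100: -0.0100 × log₂(0.0100) = 0.0664
  p(2,3)=1/20: -0.0500 × log₂(0.0500) = 0.2161
  p(3,0)=9/100: -0.0900 × log₂(0.0900) = 0.3127
  p(3,1)=1/20: -0.0500 × log₂(0.0500) = 0.2161
  p(3,2)=3/50: -0.0600 × log₂(0.0600) = 0.2435
  p(3,3)=1/25: -0.0400 × log₂(0.0400) = 0.1858
H(X,Y) = 3.8527 bits


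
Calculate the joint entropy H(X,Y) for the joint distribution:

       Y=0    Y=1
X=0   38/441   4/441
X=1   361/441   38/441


H(X,Y) = -Σ p(x,y) log₂ p(x,y)
  p(0,0)=38/441: -0.0862 × log₂(0.0862) = 0.3048
  p(0,1)=4/441: -0.0091 × log₂(0.0091) = 0.0615
  p(1,0)=361/441: -0.8186 × log₂(0.8186) = 0.2364
  p(1,1)=38/441: -0.0862 × log₂(0.0862) = 0.3048
H(X,Y) = 0.9074 bits


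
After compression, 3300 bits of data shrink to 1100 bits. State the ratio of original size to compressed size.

Compression ratio = Original / Compressed
= 3300 / 1100 = 3.00:1


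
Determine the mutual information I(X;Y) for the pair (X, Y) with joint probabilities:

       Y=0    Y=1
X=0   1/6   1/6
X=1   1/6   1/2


H(X) = 0.9183, H(Y) = 0.9183, H(X,Y) = 1.7925
I(X;Y) = H(X) + H(Y) - H(X,Y) = 0.0441 bits


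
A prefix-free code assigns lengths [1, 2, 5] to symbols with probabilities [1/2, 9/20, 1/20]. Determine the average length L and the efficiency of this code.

Average length L = Σ p_i × l_i = 1.6500 bits
Entropy H = 1.2345 bits
Efficiency η = H/L × 100% = 74.82%


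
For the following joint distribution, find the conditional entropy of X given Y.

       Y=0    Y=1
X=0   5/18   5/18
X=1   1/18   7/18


H(X|Y) = Σ_y p(y) H(X|Y=y)
  p(Y=0) = 1/3, H(X|Y=0) = 0.6500
  p(Y=1) = 2/3, H(X|Y=1) = 0.9799
H(X|Y) = 0.3333×0.6500 + 0.6667×0.9799 = 0.8699 bits


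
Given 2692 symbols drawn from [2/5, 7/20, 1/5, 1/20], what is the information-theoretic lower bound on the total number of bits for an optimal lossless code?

Entropy H = 1.7394 bits/symbol
Minimum bits = H × n = 1.7394 × 2692
= 4682.34 bits


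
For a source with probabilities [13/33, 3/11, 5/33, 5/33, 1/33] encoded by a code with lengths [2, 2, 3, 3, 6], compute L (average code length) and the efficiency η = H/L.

Average length L = Σ p_i × l_i = 2.4242 bits
Entropy H = 2.0185 bits
Efficiency η = H/L × 100% = 83.26%


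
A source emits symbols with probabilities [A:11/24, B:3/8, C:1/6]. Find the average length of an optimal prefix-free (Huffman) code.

Huffman tree construction:
Combine smallest probabilities repeatedly
Resulting codes:
  A: 0 (length 1)
  B: 11 (length 2)
  C: 10 (length 2)
Average length = Σ p(s) × length(s) = 1.5417 bits


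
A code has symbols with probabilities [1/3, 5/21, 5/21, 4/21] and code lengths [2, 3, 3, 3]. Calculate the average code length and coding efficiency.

Average length L = Σ p_i × l_i = 2.6667 bits
Entropy H = 1.9699 bits
Efficiency η = H/L × 100% = 73.87%


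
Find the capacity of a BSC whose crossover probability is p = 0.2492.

For BSC with error probability p:
C = 1 - H(p) where H(p) is binary entropy
H(0.2492) = -0.2492 × log₂(0.2492) - 0.7508 × log₂(0.7508)
H(p) = 0.8100
C = 1 - 0.8100 = 0.1900 bits/use


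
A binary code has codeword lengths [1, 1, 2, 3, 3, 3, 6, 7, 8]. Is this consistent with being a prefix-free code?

Kraft inequality: Σ 2^(-l_i) ≤ 1 for prefix-free code
Calculating: 2^(-1) + 2^(-1) + 2^(-2) + 2^(-3) + 2^(-3) + 2^(-3) + 2^(-6) + 2^(-7) + 2^(-8)
= 0.5 + 0.5 + 0.25 + 0.125 + 0.125 + 0.125 + 0.015625 + 0.0078125 + 0.00390625
= 1.6523
Since 1.6523 > 1, prefix-free code does not exist


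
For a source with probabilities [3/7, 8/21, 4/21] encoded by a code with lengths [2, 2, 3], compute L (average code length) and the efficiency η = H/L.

Average length L = Σ p_i × l_i = 2.1905 bits
Entropy H = 1.5100 bits
Efficiency η = H/L × 100% = 68.93%


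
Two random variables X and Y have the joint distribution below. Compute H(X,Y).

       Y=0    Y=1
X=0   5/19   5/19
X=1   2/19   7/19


H(X,Y) = -Σ p(x,y) log₂ p(x,y)
  p(0,0)=5/19: -0.2632 × log₂(0.2632) = 0.5068
  p(0,1)=5/19: -0.2632 × log₂(0.2632) = 0.5068
  p(1,0)=2/19: -0.1053 × log₂(0.1053) = 0.3419
  p(1,1)=7/19: -0.3684 × log₂(0.3684) = 0.5307
H(X,Y) = 1.8863 bits


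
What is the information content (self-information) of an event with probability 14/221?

Information content I(x) = -log₂(p(x))
I = -log₂(14/221) = -log₂(0.0633)
I = 3.9805 bits


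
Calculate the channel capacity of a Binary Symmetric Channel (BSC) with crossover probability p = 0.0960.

For BSC with error probability p:
C = 1 - H(p) where H(p) is binary entropy
H(0.0960) = -0.0960 × log₂(0.0960) - 0.9040 × log₂(0.9040)
H(p) = 0.4562
C = 1 - 0.4562 = 0.5438 bits/use


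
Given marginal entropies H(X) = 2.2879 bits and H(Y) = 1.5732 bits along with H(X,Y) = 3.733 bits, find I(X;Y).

I(X;Y) = H(X) + H(Y) - H(X,Y)
I(X;Y) = 2.2879 + 1.5732 - 3.733 = 0.1281 bits


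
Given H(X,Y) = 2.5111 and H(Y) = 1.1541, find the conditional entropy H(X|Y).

Chain rule: H(X,Y) = H(X|Y) + H(Y)
H(X|Y) = H(X,Y) - H(Y) = 2.5111 - 1.1541 = 1.357 bits


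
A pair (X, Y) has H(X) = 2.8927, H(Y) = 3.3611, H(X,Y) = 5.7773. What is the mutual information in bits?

I(X;Y) = H(X) + H(Y) - H(X,Y)
I(X;Y) = 2.8927 + 3.3611 - 5.7773 = 0.4765 bits


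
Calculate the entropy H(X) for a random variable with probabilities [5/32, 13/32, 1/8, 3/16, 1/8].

H(X) = -Σ p(x) log₂ p(x)
  -5/32 × log₂(5/32) = 0.4184
  -13/32 × log₂(13/32) = 0.5279
  -1/8 × log₂(1/8) = 0.3750
  -3/16 × log₂(3/16) = 0.4528
  -1/8 × log₂(1/8) = 0.3750
H(X) = 2.1492 bits


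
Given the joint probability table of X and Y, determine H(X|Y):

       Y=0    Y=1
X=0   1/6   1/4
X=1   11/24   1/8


H(X|Y) = Σ_y p(y) H(X|Y=y)
  p(Y=0) = 5/8, H(X|Y=0) = 0.8366
  p(Y=1) = 3/8, H(X|Y=1) = 0.9183
H(X|Y) = 0.6250×0.8366 + 0.3750×0.9183 = 0.8673 bits


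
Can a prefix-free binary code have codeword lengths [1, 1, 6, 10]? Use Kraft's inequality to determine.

Kraft inequality: Σ 2^(-l_i) ≤ 1 for prefix-free code
Calculating: 2^(-1) + 2^(-1) + 2^(-6) + 2^(-10)
= 0.5 + 0.5 + 0.015625 + 0.0009765625
= 1.0166
Since 1.0166 > 1, prefix-free code does not exist


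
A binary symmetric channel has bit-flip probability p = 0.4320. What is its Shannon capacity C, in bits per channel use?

For BSC with error probability p:
C = 1 - H(p) where H(p) is binary entropy
H(0.4320) = -0.4320 × log₂(0.4320) - 0.5680 × log₂(0.5680)
H(p) = 0.9866
C = 1 - 0.9866 = 0.0134 bits/use


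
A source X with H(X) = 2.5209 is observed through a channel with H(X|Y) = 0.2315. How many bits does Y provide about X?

I(X;Y) = H(X) - H(X|Y)
I(X;Y) = 2.5209 - 0.2315 = 2.2894 bits


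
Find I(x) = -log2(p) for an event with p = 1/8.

Information content I(x) = -log₂(p(x))
I = -log₂(1/8) = -log₂(0.1250)
I = 3.0000 bits


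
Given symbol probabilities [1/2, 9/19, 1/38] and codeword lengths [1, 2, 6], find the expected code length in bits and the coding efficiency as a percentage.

Average length L = Σ p_i × l_i = 1.6053 bits
Entropy H = 1.1487 bits
Efficiency η = H/L × 100% = 71.56%


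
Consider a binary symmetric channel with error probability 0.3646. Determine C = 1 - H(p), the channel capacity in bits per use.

For BSC with error probability p:
C = 1 - H(p) where H(p) is binary entropy
H(0.3646) = -0.3646 × log₂(0.3646) - 0.6354 × log₂(0.6354)
H(p) = 0.9464
C = 1 - 0.9464 = 0.0536 bits/use


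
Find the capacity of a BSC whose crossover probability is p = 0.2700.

For BSC with error probability p:
C = 1 - H(p) where H(p) is binary entropy
H(0.2700) = -0.2700 × log₂(0.2700) - 0.7300 × log₂(0.7300)
H(p) = 0.8415
C = 1 - 0.8415 = 0.1585 bits/use


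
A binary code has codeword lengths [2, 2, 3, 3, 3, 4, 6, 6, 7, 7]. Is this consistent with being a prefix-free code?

Kraft inequality: Σ 2^(-l_i) ≤ 1 for prefix-free code
Calculating: 2^(-2) + 2^(-2) + 2^(-3) + 2^(-3) + 2^(-3) + 2^(-4) + 2^(-6) + 2^(-6) + 2^(-7) + 2^(-7)
= 0.25 + 0.25 + 0.125 + 0.125 + 0.125 + 0.0625 + 0.015625 + 0.015625 + 0.0078125 + 0.0078125
= 0.9844
Since 0.9844 ≤ 1, prefix-free code exists


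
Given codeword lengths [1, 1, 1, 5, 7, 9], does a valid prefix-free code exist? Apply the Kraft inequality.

Kraft inequality: Σ 2^(-l_i) ≤ 1 for prefix-free code
Calculating: 2^(-1) + 2^(-1) + 2^(-1) + 2^(-5) + 2^(-7) + 2^(-9)
= 0.5 + 0.5 + 0.5 + 0.03125 + 0.0078125 + 0.001953125
= 1.5410
Since 1.5410 > 1, prefix-free code does not exist


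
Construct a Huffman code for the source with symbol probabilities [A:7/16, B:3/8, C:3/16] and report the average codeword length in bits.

Huffman tree construction:
Combine smallest probabilities repeatedly
Resulting codes:
  A: 0 (length 1)
  B: 11 (length 2)
  C: 10 (length 2)
Average length = Σ p(s) × length(s) = 1.5625 bits


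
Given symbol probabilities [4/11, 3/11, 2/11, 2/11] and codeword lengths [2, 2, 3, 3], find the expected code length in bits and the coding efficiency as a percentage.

Average length L = Σ p_i × l_i = 2.3636 bits
Entropy H = 1.9363 bits
Efficiency η = H/L × 100% = 81.92%


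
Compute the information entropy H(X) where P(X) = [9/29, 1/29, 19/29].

H(X) = -Σ p(x) log₂ p(x)
  -9/29 × log₂(9/29) = 0.5239
  -1/29 × log₂(1/29) = 0.1675
  -19/29 × log₂(19/29) = 0.3997
H(X) = 1.0911 bits


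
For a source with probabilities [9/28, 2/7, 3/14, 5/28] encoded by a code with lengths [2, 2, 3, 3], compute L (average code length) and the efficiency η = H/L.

Average length L = Σ p_i × l_i = 2.3929 bits
Entropy H = 1.9628 bits
Efficiency η = H/L × 100% = 82.03%


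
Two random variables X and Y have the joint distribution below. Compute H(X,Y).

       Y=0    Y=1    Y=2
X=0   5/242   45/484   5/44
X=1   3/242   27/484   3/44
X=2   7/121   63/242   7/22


H(X,Y) = -Σ p(x,y) log₂ p(x,y)
  p(0,0)=5/242: -0.0207 × log₂(0.0207) = 0.1156
  p(0,1)=45/484: -0.0930 × log₂(0.0930) = 0.3186
  p(0,2)=5/44: -0.1136 × log₂(0.1136) = 0.3565
  p(1,0)=3/242: -0.0124 × log₂(0.0124) = 0.0785
  p(1,1)=27/484: -0.0558 × log₂(0.0558) = 0.2323
  p(1,2)=3/44: -0.0682 × log₂(0.0682) = 0.2642
  p(2,0)=7/121: -0.0579 × log₂(0.0579) = 0.2379
  p(2,1)=63/242: -0.2603 × log₂(0.2603) = 0.5055
  p(2,2)=7/22: -0.3182 × log₂(0.3182) = 0.5257
H(X,Y) = 2.6347 bits


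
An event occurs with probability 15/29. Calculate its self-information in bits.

Information content I(x) = -log₂(p(x))
I = -log₂(15/29) = -log₂(0.5172)
I = 0.9511 bits


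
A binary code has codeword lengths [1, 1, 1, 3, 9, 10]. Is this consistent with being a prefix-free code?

Kraft inequality: Σ 2^(-l_i) ≤ 1 for prefix-free code
Calculating: 2^(-1) + 2^(-1) + 2^(-1) + 2^(-3) + 2^(-9) + 2^(-10)
= 0.5 + 0.5 + 0.5 + 0.125 + 0.001953125 + 0.0009765625
= 1.6279
Since 1.6279 > 1, prefix-free code does not exist


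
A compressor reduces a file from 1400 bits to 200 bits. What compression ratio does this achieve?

Compression ratio = Original / Compressed
= 1400 / 200 = 7.00:1


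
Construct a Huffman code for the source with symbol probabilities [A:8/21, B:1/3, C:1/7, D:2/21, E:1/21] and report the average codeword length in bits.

Huffman tree construction:
Combine smallest probabilities repeatedly
Resulting codes:
  A: 0 (length 1)
  B: 11 (length 2)
  C: 100 (length 3)
  D: 1011 (length 4)
  E: 1010 (length 4)
Average length = Σ p(s) × length(s) = 2.0476 bits


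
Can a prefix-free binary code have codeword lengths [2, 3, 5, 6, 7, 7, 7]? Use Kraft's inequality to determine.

Kraft inequality: Σ 2^(-l_i) ≤ 1 for prefix-free code
Calculating: 2^(-2) + 2^(-3) + 2^(-5) + 2^(-6) + 2^(-7) + 2^(-7) + 2^(-7)
= 0.25 + 0.125 + 0.03125 + 0.015625 + 0.0078125 + 0.0078125 + 0.0078125
= 0.4453
Since 0.4453 ≤ 1, prefix-free code exists


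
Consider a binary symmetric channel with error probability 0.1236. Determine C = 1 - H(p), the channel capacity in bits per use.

For BSC with error probability p:
C = 1 - H(p) where H(p) is binary entropy
H(0.1236) = -0.1236 × log₂(0.1236) - 0.8764 × log₂(0.8764)
H(p) = 0.5396
C = 1 - 0.5396 = 0.4604 bits/use


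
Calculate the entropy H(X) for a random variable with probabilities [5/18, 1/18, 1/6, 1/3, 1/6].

H(X) = -Σ p(x) log₂ p(x)
  -5/18 × log₂(5/18) = 0.5133
  -1/18 × log₂(1/18) = 0.2317
  -1/6 × log₂(1/6) = 0.4308
  -1/3 × log₂(1/3) = 0.5283
  -1/6 × log₂(1/6) = 0.4308
H(X) = 2.1350 bits


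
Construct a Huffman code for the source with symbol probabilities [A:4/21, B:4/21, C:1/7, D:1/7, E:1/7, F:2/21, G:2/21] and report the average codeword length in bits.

Huffman tree construction:
Combine smallest probabilities repeatedly
Resulting codes:
  A: 111 (length 3)
  B: 00 (length 2)
  C: 100 (length 3)
  D: 101 (length 3)
  E: 110 (length 3)
  F: 010 (length 3)
  G: 011 (length 3)
Average length = Σ p(s) × length(s) = 2.8095 bits


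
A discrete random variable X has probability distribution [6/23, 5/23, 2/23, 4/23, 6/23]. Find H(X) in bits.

H(X) = -Σ p(x) log₂ p(x)
  -6/23 × log₂(6/23) = 0.5057
  -5/23 × log₂(5/23) = 0.4786
  -2/23 × log₂(2/23) = 0.3064
  -4/23 × log₂(4/23) = 0.4389
  -6/23 × log₂(6/23) = 0.5057
H(X) = 2.2353 bits


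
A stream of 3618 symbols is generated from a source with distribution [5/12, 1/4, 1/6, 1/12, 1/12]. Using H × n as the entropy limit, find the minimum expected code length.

Entropy H = 2.0546 bits/symbol
Minimum bits = H × n = 2.0546 × 3618
= 7433.49 bits


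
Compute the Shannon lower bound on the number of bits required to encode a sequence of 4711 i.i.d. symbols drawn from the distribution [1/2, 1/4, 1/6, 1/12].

Entropy H = 1.7296 bits/symbol
Minimum bits = H × n = 1.7296 × 4711
= 8148.02 bits


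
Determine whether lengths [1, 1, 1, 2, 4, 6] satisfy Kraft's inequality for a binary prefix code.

Kraft inequality: Σ 2^(-l_i) ≤ 1 for prefix-free code
Calculating: 2^(-1) + 2^(-1) + 2^(-1) + 2^(-2) + 2^(-4) + 2^(-6)
= 0.5 + 0.5 + 0.5 + 0.25 + 0.0625 + 0.015625
= 1.8281
Since 1.8281 > 1, prefix-free code does not exist


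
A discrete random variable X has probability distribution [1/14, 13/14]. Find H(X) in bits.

H(X) = -Σ p(x) log₂ p(x)
  -1/14 × log₂(1/14) = 0.2720
  -13/14 × log₂(13/14) = 0.0993
H(X) = 0.3712 bits


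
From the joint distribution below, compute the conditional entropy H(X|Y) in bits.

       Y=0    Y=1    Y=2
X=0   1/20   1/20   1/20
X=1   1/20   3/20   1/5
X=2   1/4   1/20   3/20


H(X|Y) = Σ_y p(y) H(X|Y=y)
  p(Y=0) = 7/20, H(X|Y=0) = 1.1488
  p(Y=1) = 1/4, H(X|Y=1) = 1.3710
  p(Y=2) = 2/5, H(X|Y=2) = 1.4056
H(X|Y) = 0.3500×1.1488 + 0.2500×1.3710 + 0.4000×1.4056 = 1.3071 bits


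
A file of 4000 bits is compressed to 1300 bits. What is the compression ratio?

Compression ratio = Original / Compressed
= 4000 / 1300 = 3.08:1


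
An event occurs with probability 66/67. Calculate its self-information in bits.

Information content I(x) = -log₂(p(x))
I = -log₂(66/67) = -log₂(0.9851)
I = 0.0217 bits


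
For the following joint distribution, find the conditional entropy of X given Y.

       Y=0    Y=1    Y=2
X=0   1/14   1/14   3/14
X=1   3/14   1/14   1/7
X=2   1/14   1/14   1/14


H(X|Y) = Σ_y p(y) H(X|Y=y)
  p(Y=0) = 5/14, H(X|Y=0) = 1.3710
  p(Y=1) = 3/14, H(X|Y=1) = 1.5850
  p(Y=2) = 3/7, H(X|Y=2) = 1.4591
H(X|Y) = 0.3571×1.3710 + 0.2143×1.5850 + 0.4286×1.4591 = 1.4546 bits


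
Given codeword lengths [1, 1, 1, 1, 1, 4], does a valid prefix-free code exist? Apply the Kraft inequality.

Kraft inequality: Σ 2^(-l_i) ≤ 1 for prefix-free code
Calculating: 2^(-1) + 2^(-1) + 2^(-1) + 2^(-1) + 2^(-1) + 2^(-4)
= 0.5 + 0.5 + 0.5 + 0.5 + 0.5 + 0.0625
= 2.5625
Since 2.5625 > 1, prefix-free code does not exist


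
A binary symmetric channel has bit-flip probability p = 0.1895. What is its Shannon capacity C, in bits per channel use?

For BSC with error probability p:
C = 1 - H(p) where H(p) is binary entropy
H(0.1895) = -0.1895 × log₂(0.1895) - 0.8105 × log₂(0.8105)
H(p) = 0.7004
C = 1 - 0.7004 = 0.2996 bits/use


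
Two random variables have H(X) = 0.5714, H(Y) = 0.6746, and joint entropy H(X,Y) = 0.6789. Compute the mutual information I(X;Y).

I(X;Y) = H(X) + H(Y) - H(X,Y)
I(X;Y) = 0.5714 + 0.6746 - 0.6789 = 0.5671 bits


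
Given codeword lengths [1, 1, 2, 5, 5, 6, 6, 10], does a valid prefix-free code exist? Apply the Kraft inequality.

Kraft inequality: Σ 2^(-l_i) ≤ 1 for prefix-free code
Calculating: 2^(-1) + 2^(-1) + 2^(-2) + 2^(-5) + 2^(-5) + 2^(-6) + 2^(-6) + 2^(-10)
= 0.5 + 0.5 + 0.25 + 0.03125 + 0.03125 + 0.015625 + 0.015625 + 0.0009765625
= 1.3447
Since 1.3447 > 1, prefix-free code does not exist


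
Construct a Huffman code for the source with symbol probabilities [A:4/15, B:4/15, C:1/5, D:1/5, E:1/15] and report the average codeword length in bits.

Huffman tree construction:
Combine smallest probabilities repeatedly
Resulting codes:
  A: 01 (length 2)
  B: 10 (length 2)
  C: 111 (length 3)
  D: 00 (length 2)
  E: 110 (length 3)
Average length = Σ p(s) × length(s) = 2.2667 bits


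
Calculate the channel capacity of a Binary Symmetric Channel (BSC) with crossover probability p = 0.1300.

For BSC with error probability p:
C = 1 - H(p) where H(p) is binary entropy
H(0.1300) = -0.1300 × log₂(0.1300) - 0.8700 × log₂(0.8700)
H(p) = 0.5574
C = 1 - 0.5574 = 0.4426 bits/use


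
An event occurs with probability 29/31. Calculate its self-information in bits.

Information content I(x) = -log₂(p(x))
I = -log₂(29/31) = -log₂(0.9355)
I = 0.0962 bits


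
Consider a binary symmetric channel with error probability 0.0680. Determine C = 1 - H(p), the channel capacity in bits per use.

For BSC with error probability p:
C = 1 - H(p) where H(p) is binary entropy
H(0.0680) = -0.0680 × log₂(0.0680) - 0.9320 × log₂(0.9320)
H(p) = 0.3584
C = 1 - 0.3584 = 0.6416 bits/use


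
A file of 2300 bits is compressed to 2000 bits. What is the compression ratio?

Compression ratio = Original / Compressed
= 2300 / 2000 = 1.15:1


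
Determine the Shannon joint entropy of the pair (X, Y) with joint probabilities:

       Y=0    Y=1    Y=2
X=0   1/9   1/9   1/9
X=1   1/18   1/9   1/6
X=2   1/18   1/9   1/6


H(X,Y) = -Σ p(x,y) log₂ p(x,y)
  p(0,0)=1/9: -0.1111 × log₂(0.1111) = 0.3522
  p(0,1)=1/9: -0.1111 × log₂(0.1111) = 0.3522
  p(0,2)=1/9: -0.1111 × log₂(0.1111) = 0.3522
  p(1,0)=1/18: -0.0556 × log₂(0.0556) = 0.2317
  p(1,1)=1/9: -0.1111 × log₂(0.1111) = 0.3522
  p(1,2)=1/6: -0.1667 × log₂(0.1667) = 0.4308
  p(2,0)=1/18: -0.0556 × log₂(0.0556) = 0.2317
  p(2,1)=1/9: -0.1111 × log₂(0.1111) = 0.3522
  p(2,2)=1/6: -0.1667 × log₂(0.1667) = 0.4308
H(X,Y) = 3.0860 bits


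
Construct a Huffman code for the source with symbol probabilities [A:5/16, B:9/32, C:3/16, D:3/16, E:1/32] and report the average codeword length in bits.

Huffman tree construction:
Combine smallest probabilities repeatedly
Resulting codes:
  A: 11 (length 2)
  B: 10 (length 2)
  C: 011 (length 3)
  D: 00 (length 2)
  E: 010 (length 3)
Average length = Σ p(s) × length(s) = 2.2188 bits


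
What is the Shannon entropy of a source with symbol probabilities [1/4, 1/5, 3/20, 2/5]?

H(X) = -Σ p(x) log₂ p(x)
  -1/4 × log₂(1/4) = 0.5000
  -1/5 × log₂(1/5) = 0.4644
  -3/20 × log₂(3/20) = 0.4105
  -2/5 × log₂(2/5) = 0.5288
H(X) = 1.9037 bits


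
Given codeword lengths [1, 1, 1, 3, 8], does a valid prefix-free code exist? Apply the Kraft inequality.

Kraft inequality: Σ 2^(-l_i) ≤ 1 for prefix-free code
Calculating: 2^(-1) + 2^(-1) + 2^(-1) + 2^(-3) + 2^(-8)
= 0.5 + 0.5 + 0.5 + 0.125 + 0.00390625
= 1.6289
Since 1.6289 > 1, prefix-free code does not exist


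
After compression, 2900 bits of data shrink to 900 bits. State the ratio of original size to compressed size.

Compression ratio = Original / Compressed
= 2900 / 900 = 3.22:1


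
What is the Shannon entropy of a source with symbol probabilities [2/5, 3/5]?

H(X) = -Σ p(x) log₂ p(x)
  -2/5 × log₂(2/5) = 0.5288
  -3/5 × log₂(3/5) = 0.4422
H(X) = 0.9710 bits


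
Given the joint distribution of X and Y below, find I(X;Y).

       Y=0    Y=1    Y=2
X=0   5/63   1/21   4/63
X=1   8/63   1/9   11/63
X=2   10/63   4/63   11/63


H(X) = 1.5118, H(Y) = 1.5399, H(X,Y) = 3.0353
I(X;Y) = H(X) + H(Y) - H(X,Y) = 0.0163 bits


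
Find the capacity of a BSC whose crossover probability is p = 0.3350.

For BSC with error probability p:
C = 1 - H(p) where H(p) is binary entropy
H(0.3350) = -0.3350 × log₂(0.3350) - 0.6650 × log₂(0.6650)
H(p) = 0.9200
C = 1 - 0.9200 = 0.0800 bits/use


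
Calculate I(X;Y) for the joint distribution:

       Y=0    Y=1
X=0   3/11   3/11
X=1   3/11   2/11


H(X) = 0.9940, H(Y) = 0.9940, H(X,Y) = 1.9808
I(X;Y) = H(X) + H(Y) - H(X,Y) = 0.0072 bits


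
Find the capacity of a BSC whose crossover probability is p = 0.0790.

For BSC with error probability p:
C = 1 - H(p) where H(p) is binary entropy
H(0.0790) = -0.0790 × log₂(0.0790) - 0.9210 × log₂(0.9210)
H(p) = 0.3986
C = 1 - 0.3986 = 0.6014 bits/use


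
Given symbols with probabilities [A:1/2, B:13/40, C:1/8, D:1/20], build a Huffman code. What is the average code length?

Huffman tree construction:
Combine smallest probabilities repeatedly
Resulting codes:
  A: 0 (length 1)
  B: 11 (length 2)
  C: 101 (length 3)
  D: 100 (length 3)
Average length = Σ p(s) × length(s) = 1.6750 bits


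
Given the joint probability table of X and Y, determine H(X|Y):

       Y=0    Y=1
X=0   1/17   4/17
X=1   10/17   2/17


H(X|Y) = Σ_y p(y) H(X|Y=y)
  p(Y=0) = 11/17, H(X|Y=0) = 0.4395
  p(Y=1) = 6/17, H(X|Y=1) = 0.9183
H(X|Y) = 0.6471×0.4395 + 0.3529×0.9183 = 0.6085 bits


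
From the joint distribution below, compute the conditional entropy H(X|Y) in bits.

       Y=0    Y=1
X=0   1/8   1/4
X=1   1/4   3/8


H(X|Y) = Σ_y p(y) H(X|Y=y)
  p(Y=0) = 3/8, H(X|Y=0) = 0.9183
  p(Y=1) = 5/8, H(X|Y=1) = 0.9710
H(X|Y) = 0.3750×0.9183 + 0.6250×0.9710 = 0.9512 bits


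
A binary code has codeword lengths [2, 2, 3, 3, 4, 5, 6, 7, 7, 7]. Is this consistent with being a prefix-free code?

Kraft inequality: Σ 2^(-l_i) ≤ 1 for prefix-free code
Calculating: 2^(-2) + 2^(-2) + 2^(-3) + 2^(-3) + 2^(-4) + 2^(-5) + 2^(-6) + 2^(-7) + 2^(-7) + 2^(-7)
= 0.25 + 0.25 + 0.125 + 0.125 + 0.0625 + 0.03125 + 0.015625 + 0.0078125 + 0.0078125 + 0.0078125
= 0.8828
Since 0.8828 ≤ 1, prefix-free code exists


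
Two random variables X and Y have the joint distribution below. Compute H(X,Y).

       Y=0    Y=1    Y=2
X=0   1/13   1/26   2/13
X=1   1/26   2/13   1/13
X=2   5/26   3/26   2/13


H(X,Y) = -Σ p(x,y) log₂ p(x,y)
  p(0,0)=1/13: -0.0769 × log₂(0.0769) = 0.2846
  p(0,1)=1/26: -0.0385 × log₂(0.0385) = 0.1808
  p(0,2)=2/13: -0.1538 × log₂(0.1538) = 0.4155
  p(1,0)=1/26: -0.0385 × log₂(0.0385) = 0.1808
  p(1,1)=2/13: -0.1538 × log₂(0.1538) = 0.4155
  p(1,2)=1/13: -0.0769 × log₂(0.0769) = 0.2846
  p(2,0)=5/26: -0.1923 × log₂(0.1923) = 0.4574
  p(2,1)=3/26: -0.1154 × log₂(0.1154) = 0.3595
  p(2,2)=2/13: -0.1538 × log₂(0.1538) = 0.4155
H(X,Y) = 2.9941 bits


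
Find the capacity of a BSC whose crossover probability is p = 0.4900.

For BSC with error probability p:
C = 1 - H(p) where H(p) is binary entropy
H(0.4900) = -0.4900 × log₂(0.4900) - 0.5100 × log₂(0.5100)
H(p) = 0.9997
C = 1 - 0.9997 = 0.0003 bits/use


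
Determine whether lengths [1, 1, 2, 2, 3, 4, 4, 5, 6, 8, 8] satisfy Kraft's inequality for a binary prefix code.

Kraft inequality: Σ 2^(-l_i) ≤ 1 for prefix-free code
Calculating: 2^(-1) + 2^(-1) + 2^(-2) + 2^(-2) + 2^(-3) + 2^(-4) + 2^(-4) + 2^(-5) + 2^(-6) + 2^(-8) + 2^(-8)
= 0.5 + 0.5 + 0.25 + 0.25 + 0.125 + 0.0625 + 0.0625 + 0.03125 + 0.015625 + 0.00390625 + 0.00390625
= 1.8047
Since 1.8047 > 1, prefix-free code does not exist


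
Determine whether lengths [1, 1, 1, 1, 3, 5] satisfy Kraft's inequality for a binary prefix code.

Kraft inequality: Σ 2^(-l_i) ≤ 1 for prefix-free code
Calculating: 2^(-1) + 2^(-1) + 2^(-1) + 2^(-1) + 2^(-3) + 2^(-5)
= 0.5 + 0.5 + 0.5 + 0.5 + 0.125 + 0.03125
= 2.1562
Since 2.1562 > 1, prefix-free code does not exist


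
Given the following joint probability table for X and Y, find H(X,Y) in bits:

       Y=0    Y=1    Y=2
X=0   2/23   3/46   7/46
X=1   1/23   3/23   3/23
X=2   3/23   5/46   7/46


H(X,Y) = -Σ p(x,y) log₂ p(x,y)
  p(0,0)=2/23: -0.0870 × log₂(0.0870) = 0.3064
  p(0,1)=3/46: -0.0652 × log₂(0.0652) = 0.2569
  p(0,2)=7/46: -0.1522 × log₂(0.1522) = 0.4133
  p(1,0)=1/23: -0.0435 × log₂(0.0435) = 0.1967
  p(1,1)=3/23: -0.1304 × log₂(0.1304) = 0.3833
  p(1,2)=3/23: -0.1304 × log₂(0.1304) = 0.3833
  p(2,0)=3/23: -0.1304 × log₂(0.1304) = 0.3833
  p(2,1)=5/46: -0.1087 × log₂(0.1087) = 0.3480
  p(2,2)=7/46: -0.1522 × log₂(0.1522) = 0.4133
H(X,Y) = 3.0845 bits


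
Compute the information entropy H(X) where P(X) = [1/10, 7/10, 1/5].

H(X) = -Σ p(x) log₂ p(x)
  -1/10 × log₂(1/10) = 0.3322
  -7/10 × log₂(7/10) = 0.3602
  -1/5 × log₂(1/5) = 0.4644
H(X) = 1.1568 bits


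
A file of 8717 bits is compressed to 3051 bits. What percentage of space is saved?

Space savings = (1 - Compressed/Original) × 100%
= (1 - 3051/8717) × 100%
= 65.00%


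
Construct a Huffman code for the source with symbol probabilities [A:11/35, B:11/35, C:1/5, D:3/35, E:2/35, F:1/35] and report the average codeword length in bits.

Huffman tree construction:
Combine smallest probabilities repeatedly
Resulting codes:
  A: 10 (length 2)
  B: 11 (length 2)
  C: 01 (length 2)
  D: 000 (length 3)
  E: 0011 (length 4)
  F: 0010 (length 4)
Average length = Σ p(s) × length(s) = 2.2571 bits


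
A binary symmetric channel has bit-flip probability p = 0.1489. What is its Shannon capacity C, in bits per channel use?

For BSC with error probability p:
C = 1 - H(p) where H(p) is binary entropy
H(0.1489) = -0.1489 × log₂(0.1489) - 0.8511 × log₂(0.8511)
H(p) = 0.6071
C = 1 - 0.6071 = 0.3929 bits/use


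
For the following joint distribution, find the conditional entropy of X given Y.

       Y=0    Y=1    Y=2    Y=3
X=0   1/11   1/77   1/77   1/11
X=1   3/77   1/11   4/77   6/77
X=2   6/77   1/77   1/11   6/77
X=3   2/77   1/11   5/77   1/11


H(X|Y) = Σ_y p(y) H(X|Y=y)
  p(Y=0) = 18/77, H(X|Y=0) = 1.8413
  p(Y=1) = 16/77, H(X|Y=1) = 1.5436
  p(Y=2) = 17/77, H(X|Y=2) = 1.7780
  p(Y=3) = 26/77, H(X|Y=3) = 1.9957
H(X|Y) = 0.2338×1.8413 + 0.2078×1.5436 + 0.2208×1.7780 + 0.3377×1.9957 = 1.8176 bits


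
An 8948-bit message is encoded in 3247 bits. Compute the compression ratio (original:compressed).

Compression ratio = Original / Compressed
= 8948 / 3247 = 2.76:1


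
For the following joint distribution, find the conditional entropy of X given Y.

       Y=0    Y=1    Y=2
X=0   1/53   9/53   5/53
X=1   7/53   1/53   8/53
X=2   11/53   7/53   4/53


H(X|Y) = Σ_y p(y) H(X|Y=y)
  p(Y=0) = 19/53, H(X|Y=0) = 1.2108
  p(Y=1) = 17/53, H(X|Y=1) = 1.2533
  p(Y=2) = 17/53, H(X|Y=2) = 1.5222
H(X|Y) = 0.3585×1.2108 + 0.3208×1.2533 + 0.3208×1.5222 = 1.3243 bits


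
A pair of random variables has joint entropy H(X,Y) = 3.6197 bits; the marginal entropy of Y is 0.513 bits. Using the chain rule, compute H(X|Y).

Chain rule: H(X,Y) = H(X|Y) + H(Y)
H(X|Y) = H(X,Y) - H(Y) = 3.6197 - 0.513 = 3.1067 bits


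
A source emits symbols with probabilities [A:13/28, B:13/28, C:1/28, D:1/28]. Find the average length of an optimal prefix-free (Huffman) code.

Huffman tree construction:
Combine smallest probabilities repeatedly
Resulting codes:
  A: 11 (length 2)
  B: 0 (length 1)
  C: 100 (length 3)
  D: 101 (length 3)
Average length = Σ p(s) × length(s) = 1.6071 bits


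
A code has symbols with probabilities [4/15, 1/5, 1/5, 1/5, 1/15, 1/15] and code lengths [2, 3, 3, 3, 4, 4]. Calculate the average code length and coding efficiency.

Average length L = Σ p_i × l_i = 2.8667 bits
Entropy H = 2.4226 bits
Efficiency η = H/L × 100% = 84.51%


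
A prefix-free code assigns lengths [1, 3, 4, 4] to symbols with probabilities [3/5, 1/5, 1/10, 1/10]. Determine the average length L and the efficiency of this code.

Average length L = Σ p_i × l_i = 2.0000 bits
Entropy H = 1.5710 bits
Efficiency η = H/L × 100% = 78.55%


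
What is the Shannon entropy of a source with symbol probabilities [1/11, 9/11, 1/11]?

H(X) = -Σ p(x) log₂ p(x)
  -1/11 × log₂(1/11) = 0.3145
  -9/11 × log₂(9/11) = 0.2369
  -1/11 × log₂(1/11) = 0.3145
H(X) = 0.8659 bits


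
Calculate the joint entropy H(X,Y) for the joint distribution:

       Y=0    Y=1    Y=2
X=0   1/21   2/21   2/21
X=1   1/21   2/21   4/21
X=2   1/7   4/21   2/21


H(X,Y) = -Σ p(x,y) log₂ p(x,y)
  p(0,0)=1/21: -0.0476 × log₂(0.0476) = 0.2092
  p(0,1)=2/21: -0.0952 × log₂(0.0952) = 0.3231
  p(0,2)=2/21: -0.0952 × log₂(0.0952) = 0.3231
  p(1,0)=1/21: -0.0476 × log₂(0.0476) = 0.2092
  p(1,1)=2/21: -0.0952 × log₂(0.0952) = 0.3231
  p(1,2)=4/21: -0.1905 × log₂(0.1905) = 0.4557
  p(2,0)=1/7: -0.1429 × log₂(0.1429) = 0.4011
  p(2,1)=4/21: -0.1905 × log₂(0.1905) = 0.4557
  p(2,2)=2/21: -0.0952 × log₂(0.0952) = 0.3231
H(X,Y) = 3.0230 bits


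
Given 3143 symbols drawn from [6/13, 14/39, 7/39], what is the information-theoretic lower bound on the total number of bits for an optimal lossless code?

Entropy H = 1.4902 bits/symbol
Minimum bits = H × n = 1.4902 × 3143
= 4683.68 bits


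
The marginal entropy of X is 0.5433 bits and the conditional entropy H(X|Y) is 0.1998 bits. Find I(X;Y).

I(X;Y) = H(X) - H(X|Y)
I(X;Y) = 0.5433 - 0.1998 = 0.3435 bits


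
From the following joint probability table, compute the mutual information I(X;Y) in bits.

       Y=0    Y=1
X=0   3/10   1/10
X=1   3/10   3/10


H(X) = 0.9710, H(Y) = 0.9710, H(X,Y) = 1.8955
I(X;Y) = H(X) + H(Y) - H(X,Y) = 0.0464 bits


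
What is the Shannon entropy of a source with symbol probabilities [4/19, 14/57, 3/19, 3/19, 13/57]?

H(X) = -Σ p(x) log₂ p(x)
  -4/19 × log₂(4/19) = 0.4732
  -14/57 × log₂(14/57) = 0.4975
  -3/19 × log₂(3/19) = 0.4205
  -3/19 × log₂(3/19) = 0.4205
  -13/57 × log₂(13/57) = 0.4863
H(X) = 2.2980 bits


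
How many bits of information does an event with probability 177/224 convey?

Information content I(x) = -log₂(p(x))
I = -log₂(177/224) = -log₂(0.7902)
I = 0.3397 bits


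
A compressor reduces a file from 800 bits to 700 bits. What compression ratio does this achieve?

Compression ratio = Original / Compressed
= 800 / 700 = 1.14:1


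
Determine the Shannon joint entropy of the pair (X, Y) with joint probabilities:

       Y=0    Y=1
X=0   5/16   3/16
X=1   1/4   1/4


H(X,Y) = -Σ p(x,y) log₂ p(x,y)
  p(0,0)=5/16: -0.3125 × log₂(0.3125) = 0.5244
  p(0,1)=3/16: -0.1875 × log₂(0.1875) = 0.4528
  p(1,0)=1/4: -0.2500 × log₂(0.2500) = 0.5000
  p(1,1)=1/4: -0.2500 × log₂(0.2500) = 0.5000
H(X,Y) = 1.9772 bits


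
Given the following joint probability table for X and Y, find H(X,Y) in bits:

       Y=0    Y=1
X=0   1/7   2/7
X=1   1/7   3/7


H(X,Y) = -Σ p(x,y) log₂ p(x,y)
  p(0,0)=1/7: -0.1429 × log₂(0.1429) = 0.4011
  p(0,1)=2/7: -0.2857 × log₂(0.2857) = 0.5164
  p(1,0)=1/7: -0.1429 × log₂(0.1429) = 0.4011
  p(1,1)=3/7: -0.4286 × log₂(0.4286) = 0.5239
H(X,Y) = 1.8424 bits


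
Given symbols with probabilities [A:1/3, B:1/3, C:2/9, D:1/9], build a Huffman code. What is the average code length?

Huffman tree construction:
Combine smallest probabilities repeatedly
Resulting codes:
  A: 10 (length 2)
  B: 11 (length 2)
  C: 01 (length 2)
  D: 00 (length 2)
Average length = Σ p(s) × length(s) = 2.0000 bits


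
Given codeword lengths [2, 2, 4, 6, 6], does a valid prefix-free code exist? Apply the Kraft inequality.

Kraft inequality: Σ 2^(-l_i) ≤ 1 for prefix-free code
Calculating: 2^(-2) + 2^(-2) + 2^(-4) + 2^(-6) + 2^(-6)
= 0.25 + 0.25 + 0.0625 + 0.015625 + 0.015625
= 0.5938
Since 0.5938 ≤ 1, prefix-free code exists


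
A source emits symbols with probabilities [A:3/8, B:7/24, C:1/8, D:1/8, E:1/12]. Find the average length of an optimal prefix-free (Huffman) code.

Huffman tree construction:
Combine smallest probabilities repeatedly
Resulting codes:
  A: 0 (length 1)
  B: 10 (length 2)
  C: 1111 (length 4)
  D: 110 (length 3)
  E: 1110 (length 4)
Average length = Σ p(s) × length(s) = 2.1667 bits


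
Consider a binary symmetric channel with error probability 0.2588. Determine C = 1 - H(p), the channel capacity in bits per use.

For BSC with error probability p:
C = 1 - H(p) where H(p) is binary entropy
H(0.2588) = -0.2588 × log₂(0.2588) - 0.7412 × log₂(0.7412)
H(p) = 0.8249
C = 1 - 0.8249 = 0.1751 bits/use


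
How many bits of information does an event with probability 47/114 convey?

Information content I(x) = -log₂(p(x))
I = -log₂(47/114) = -log₂(0.4123)
I = 1.2783 bits


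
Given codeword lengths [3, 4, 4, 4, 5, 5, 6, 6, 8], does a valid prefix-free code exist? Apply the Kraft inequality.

Kraft inequality: Σ 2^(-l_i) ≤ 1 for prefix-free code
Calculating: 2^(-3) + 2^(-4) + 2^(-4) + 2^(-4) + 2^(-5) + 2^(-5) + 2^(-6) + 2^(-6) + 2^(-8)
= 0.125 + 0.0625 + 0.0625 + 0.0625 + 0.03125 + 0.03125 + 0.015625 + 0.015625 + 0.00390625
= 0.4102
Since 0.4102 ≤ 1, prefix-free code exists


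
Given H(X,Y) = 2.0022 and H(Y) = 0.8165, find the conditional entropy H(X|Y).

Chain rule: H(X,Y) = H(X|Y) + H(Y)
H(X|Y) = H(X,Y) - H(Y) = 2.0022 - 0.8165 = 1.1857 bits


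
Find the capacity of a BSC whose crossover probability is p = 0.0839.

For BSC with error probability p:
C = 1 - H(p) where H(p) is binary entropy
H(0.0839) = -0.0839 × log₂(0.0839) - 0.9161 × log₂(0.9161)
H(p) = 0.4158
C = 1 - 0.4158 = 0.5842 bits/use


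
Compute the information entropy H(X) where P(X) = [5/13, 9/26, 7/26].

H(X) = -Σ p(x) log₂ p(x)
  -5/13 × log₂(5/13) = 0.5302
  -9/26 × log₂(9/26) = 0.5298
  -7/26 × log₂(7/26) = 0.5097
H(X) = 1.5697 bits
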